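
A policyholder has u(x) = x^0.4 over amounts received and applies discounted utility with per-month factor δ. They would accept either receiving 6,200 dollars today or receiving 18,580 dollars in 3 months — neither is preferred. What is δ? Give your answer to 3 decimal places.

δ ≈ 0.864

The payoff in 3 months is discounted by δ^3, so u(6200) = δ^3·u(18580) and δ^3 = u(6200)/u(18580).
Since u(x) = x^0.4, δ^3 = (6200/18580)^0.4 = 0.33369^0.4 = 0.64467.
So δ = 0.64467^(1/3) ≈ 0.864.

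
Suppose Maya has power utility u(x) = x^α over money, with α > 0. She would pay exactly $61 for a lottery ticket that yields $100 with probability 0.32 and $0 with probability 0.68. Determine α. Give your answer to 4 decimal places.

The lottery's expected utility is 0.32·u(100) + 0.68·u(0) = 0.32·100^α (since u(0) = 0 for α > 0).
Equating: 61^α = 0.32·100^α, i.e. 0.6100^α = 0.32.
Taking logs: α·ln(61/100) = ln(0.32), so α = -1.1394343 / -0.4942963 ≈ 2.3052.

α ≈ 2.3052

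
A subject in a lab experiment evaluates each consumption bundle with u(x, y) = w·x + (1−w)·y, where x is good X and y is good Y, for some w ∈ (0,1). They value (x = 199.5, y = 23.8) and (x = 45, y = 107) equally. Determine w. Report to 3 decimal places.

Indifference: w·199.5 + (1−w)·23.8 = w·45 + (1−w)·107.
Collecting terms: w·154.5 = (1−w)·83.2.
Hence w = 83.2/(154.5+83.2) = 83.2/237.7 = 0.350.

w = 0.350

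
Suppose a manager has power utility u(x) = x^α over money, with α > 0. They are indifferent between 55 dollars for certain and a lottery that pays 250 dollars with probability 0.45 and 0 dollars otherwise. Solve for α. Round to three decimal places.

α ≈ 0.527

Since u(0) = 0, the lottery's EU is 0.45·250^α.
Equating: 55^α = 0.45·250^α, i.e. 0.2200^α = 0.45.
Taking logs: α·ln(55/250) = ln(0.45), so α = -0.798508 / -1.514128 ≈ 0.527.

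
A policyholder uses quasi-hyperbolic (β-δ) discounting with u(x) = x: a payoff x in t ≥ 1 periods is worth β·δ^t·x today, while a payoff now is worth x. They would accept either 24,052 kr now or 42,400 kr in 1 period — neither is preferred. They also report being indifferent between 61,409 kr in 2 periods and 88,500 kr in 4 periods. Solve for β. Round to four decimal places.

The second indifference involves only future payoffs, so β cancels: β·δ^2·61409 = β·δ^4·88500, giving δ^2 = 61409/88500 = 0.69389, so δ = 0.83300.
Substituting δ into 24052 = β·δ·42400: β = 24052/(35319.149) ≈ 0.6810.

β ≈ 0.6810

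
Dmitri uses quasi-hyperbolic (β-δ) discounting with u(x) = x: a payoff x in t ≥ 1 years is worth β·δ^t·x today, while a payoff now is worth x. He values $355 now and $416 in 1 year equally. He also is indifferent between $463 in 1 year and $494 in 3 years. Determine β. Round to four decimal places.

β ≈ 0.8815

From the later pair, β·δ^1·463 = β·δ^3·494; dividing through, δ^2 = 463/494 = 0.93725, so δ = 0.96812.
Now use the now-vs-future pair: 355 = β·δ·416 gives β = 355/(0.96812·416) ≈ 0.8815.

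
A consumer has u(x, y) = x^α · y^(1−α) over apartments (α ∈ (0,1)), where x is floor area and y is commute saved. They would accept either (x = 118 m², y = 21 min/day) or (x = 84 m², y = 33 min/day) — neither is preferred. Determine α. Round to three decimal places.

The Cobb–Douglas utilities coincide, so 118^α·21^(1−α) = 84^α·33^(1−α).
Rearrange to (118/84)^α = (33/21)^(1−α) and take logs: α·0.339868 = (1−α)·0.451985.
So α/(1−α) = (0.451985)/(0.339868) = 1.329884, and α = 1.329884/2.329884 ≈ 0.571.

α ≈ 0.571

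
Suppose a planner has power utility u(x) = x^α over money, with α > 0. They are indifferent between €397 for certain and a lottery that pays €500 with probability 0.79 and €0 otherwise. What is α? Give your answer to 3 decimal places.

α ≈ 1.022

The lottery's expected utility is 0.79·u(500) + 0.21·u(0) = 0.79·500^α (since u(0) = 0 for α > 0).
Setting u(397) equal to that: 397^α = 0.79·500^α ⇒ (397/500)^α = 0.79.
Take logs: α = ln 0.79 / ln(397/500) ≈ 1.02189.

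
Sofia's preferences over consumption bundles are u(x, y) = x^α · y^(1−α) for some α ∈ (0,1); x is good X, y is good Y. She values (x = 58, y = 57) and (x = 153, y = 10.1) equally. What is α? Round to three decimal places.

α ≈ 0.641

The Cobb–Douglas utilities coincide, so 58^α·57^(1−α) = 153^α·10.1^(1−α).
Taking logs: α·ln 58 + (1−α)·ln 57 = α·ln 153 + (1−α)·ln 10.1, i.e. α·-0.969995 = (1−α)·-1.730516.
So α/(1−α) = (-1.730516)/(-0.969995) = 1.784046, and α = 1.784046/2.784046 ≈ 0.641.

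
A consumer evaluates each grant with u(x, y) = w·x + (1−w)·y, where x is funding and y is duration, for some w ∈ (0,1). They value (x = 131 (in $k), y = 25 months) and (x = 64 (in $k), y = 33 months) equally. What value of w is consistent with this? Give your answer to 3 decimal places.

Indifference: w·131 + (1−w)·25 = w·64 + (1−w)·33.
Collecting terms: w·67 = (1−w)·8.
Hence w = 8/(67+8) = 8/75 = 0.107.

w = 0.107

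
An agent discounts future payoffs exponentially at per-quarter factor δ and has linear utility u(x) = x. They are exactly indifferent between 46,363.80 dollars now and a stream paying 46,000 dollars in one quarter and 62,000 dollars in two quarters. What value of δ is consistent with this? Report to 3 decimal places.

The stream is worth 46000δ + 62000δ² today, so 46000δ + 62000δ² = 46363.80.
So 62000δ² + 46000δ − 46363.80 = 0.
The positive root is δ = [−46000 + √(46000² + 4·62000·46363.80)] / (2·62000) = (−46000 + 116680.000)/124000 ≈ 0.570.

δ ≈ 0.570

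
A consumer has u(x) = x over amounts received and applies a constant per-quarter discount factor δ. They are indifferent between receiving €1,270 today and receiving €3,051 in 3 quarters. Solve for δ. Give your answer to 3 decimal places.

δ ≈ 0.747

Indifference means u(1270) = δ^3 · u(3051), so δ^3 = u(1270)/u(3051).
With u(x) = x: δ^3 = 1270/3051 = 0.41626.
Hence δ = (0.41626)^(1/3) = 0.74666.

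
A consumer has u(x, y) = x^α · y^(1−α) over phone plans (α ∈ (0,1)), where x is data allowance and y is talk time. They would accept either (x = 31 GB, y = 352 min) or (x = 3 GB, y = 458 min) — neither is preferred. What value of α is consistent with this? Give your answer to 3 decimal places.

The Cobb–Douglas utilities coincide, so 31^α·352^(1−α) = 3^α·458^(1−α).
(31/3)^α = (458/352)^(1−α); take logs: α·ln(31/3) = (1−α)·ln(458/352), i.e. α·2.335375 = (1−α)·0.263238.
So α/(1−α) = (0.263238)/(2.335375) = 0.112718, and α = 0.112718/1.112718 ≈ 0.101.

α ≈ 0.101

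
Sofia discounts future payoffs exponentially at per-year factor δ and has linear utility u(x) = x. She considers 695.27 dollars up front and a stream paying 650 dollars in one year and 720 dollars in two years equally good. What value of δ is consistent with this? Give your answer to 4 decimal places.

δ ≈ 0.6300

Present value of the stream is 650·δ + 720·δ². Indifference gives 650δ + 720δ² = 695.27.
That is, 720δ² + 650δ − 695.27 = 0, a quadratic in δ.
By the quadratic formula (taking the positive root), δ = (−650 + √2424877.60) / 1440 ≈ 0.6300.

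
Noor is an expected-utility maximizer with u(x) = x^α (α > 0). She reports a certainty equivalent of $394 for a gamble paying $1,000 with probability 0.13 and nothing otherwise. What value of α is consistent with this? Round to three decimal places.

α ≈ 2.190

The lottery's expected utility is 0.13·u(1000) + 0.87·u(0) = 0.13·1000^α (since u(0) = 0 for α > 0).
Indifference: 394^α = 0.13·1000^α, so (394/1000)^α = 0.13.
Take logs: α = ln 0.13 / ln(394/1000) ≈ 2.19048.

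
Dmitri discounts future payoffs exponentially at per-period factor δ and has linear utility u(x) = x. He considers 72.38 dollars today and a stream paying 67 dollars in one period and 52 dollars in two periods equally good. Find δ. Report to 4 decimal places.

The stream is worth 67δ + 52δ² today, so 67δ + 52δ² = 72.38.
So 52δ² + 67δ − 72.38 = 0.
The positive root is δ = [−67 + √(67² + 4·52·72.38)] / (2·52) = (−67 + 139.800)/104 ≈ 0.7000.

δ ≈ 0.7000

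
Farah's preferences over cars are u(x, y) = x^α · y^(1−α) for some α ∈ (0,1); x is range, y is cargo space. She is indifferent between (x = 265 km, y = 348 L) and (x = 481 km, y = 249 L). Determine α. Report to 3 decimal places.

Set the two utilities equal: 265^α·348^(1−α) = 481^α·249^(1−α).
(265/481)^α = (249/348)^(1−α); take logs: α·ln(265/481) = (1−α)·ln(249/348), i.e. α·-0.596137 = (1−α)·-0.334750.
So α/(1−α) = (-0.334750)/(-0.596137) = 0.561532, and α = 0.561532/1.561532 ≈ 0.360.

α ≈ 0.360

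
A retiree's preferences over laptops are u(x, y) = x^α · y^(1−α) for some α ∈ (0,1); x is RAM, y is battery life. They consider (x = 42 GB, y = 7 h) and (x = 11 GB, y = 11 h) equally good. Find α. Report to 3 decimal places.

α ≈ 0.252

Indifference: 42^α · 7^(1−α) = 11^α · 11^(1−α).
Taking logs: α·ln 42 + (1−α)·ln 7 = α·ln 11 + (1−α)·ln 11, i.e. α·1.339774 = (1−α)·0.451985.
With A = 1.339774 and B = 0.451985: α·A = (1−α)·B, so α = B/(A+B) = 0.451985/1.791759 ≈ 0.252.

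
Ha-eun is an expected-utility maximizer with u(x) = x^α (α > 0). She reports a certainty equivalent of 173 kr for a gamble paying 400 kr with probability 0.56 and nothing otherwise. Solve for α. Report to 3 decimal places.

α ≈ 0.692

EU(lottery) = 0.56·400^α + 0.44·0 = 0.56·400^α.
Equating: 173^α = 0.56·400^α, i.e. 0.4325^α = 0.56.
Take logs: α = ln 0.56 / ln(173/400) ≈ 0.69176.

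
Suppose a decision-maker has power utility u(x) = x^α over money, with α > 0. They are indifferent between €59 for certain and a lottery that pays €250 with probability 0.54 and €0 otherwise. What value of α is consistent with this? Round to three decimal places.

α ≈ 0.427

Since u(0) = 0, the lottery's EU is 0.54·250^α.
Indifference: 59^α = 0.54·250^α, so (59/250)^α = 0.54.
α = ln(0.54) / ln(59/250) = -0.616186/-1.443923 ≈ 0.427.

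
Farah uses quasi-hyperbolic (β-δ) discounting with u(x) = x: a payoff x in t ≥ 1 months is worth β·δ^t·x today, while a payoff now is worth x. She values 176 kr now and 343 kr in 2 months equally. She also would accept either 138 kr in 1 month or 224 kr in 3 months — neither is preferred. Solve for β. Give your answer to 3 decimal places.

β ≈ 0.833

The second indifference involves only future payoffs, so β cancels: β·δ^1·138 = β·δ^3·224, giving δ^2 = 138/224 = 0.61607, so δ = 0.78490.
Substituting δ into 176 = β·δ^2·343: β = 176/(211.312) ≈ 0.833.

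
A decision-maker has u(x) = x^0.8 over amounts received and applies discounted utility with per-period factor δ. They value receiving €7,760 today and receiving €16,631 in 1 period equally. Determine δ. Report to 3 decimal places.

δ ≈ 0.543

Equating discounted utilities: u(7760) = δ·u(16631) ⇒ δ = u(7760)/u(16631).
With u(x) = x^0.8: δ = 7760^0.8/16631^0.8 = (7760/16631)^0.8 = 0.54344.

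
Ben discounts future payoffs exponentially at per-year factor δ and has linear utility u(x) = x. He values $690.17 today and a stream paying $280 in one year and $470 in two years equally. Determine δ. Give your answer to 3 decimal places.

δ ≈ 0.950

Present value of the stream is 280·δ + 470·δ². Indifference gives 280δ + 470δ² = 690.17.
Rearranged: 470δ² + 280δ − 690.17 = 0.
By the quadratic formula (taking the positive root), δ = (−280 + √1375919.60) / 940 ≈ 0.950.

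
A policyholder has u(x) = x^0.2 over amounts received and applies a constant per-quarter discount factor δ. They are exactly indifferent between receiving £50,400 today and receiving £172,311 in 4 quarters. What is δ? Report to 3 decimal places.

δ ≈ 0.940

Indifference means u(50400) = δ^4 · u(172311), so δ^4 = u(50400)/u(172311).
With u(x) = x^0.2: δ^4 = 50400^0.2/172311^0.2 = (50400/172311)^0.2 = 0.78203.
Taking the 4th root: δ = 0.78203^(1/4) ≈ 0.940.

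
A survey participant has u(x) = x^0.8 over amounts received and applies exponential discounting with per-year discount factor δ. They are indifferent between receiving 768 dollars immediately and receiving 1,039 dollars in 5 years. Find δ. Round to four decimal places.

δ ≈ 0.9528

The payoff in 5 years is discounted by δ^5, so u(768) = δ^5·u(1039) and δ^5 = u(768)/u(1039).
With u(x) = x^0.8: δ^5 = 768^0.8/1039^0.8 = (768/1039)^0.8 = 0.78523.
So δ = 0.78523^(1/5) ≈ 0.9528.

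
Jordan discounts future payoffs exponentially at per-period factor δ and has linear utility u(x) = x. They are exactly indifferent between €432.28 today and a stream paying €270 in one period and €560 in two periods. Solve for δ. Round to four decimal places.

Present value of the stream is 270·δ + 560·δ². Indifference gives 270δ + 560δ² = 432.28.
Rearranged: 560δ² + 270δ − 432.28 = 0.
The positive root is δ = [−270 + √(270² + 4·560·432.28)] / (2·560) = (−270 + 1020.396)/1120 ≈ 0.6700.

δ ≈ 0.6700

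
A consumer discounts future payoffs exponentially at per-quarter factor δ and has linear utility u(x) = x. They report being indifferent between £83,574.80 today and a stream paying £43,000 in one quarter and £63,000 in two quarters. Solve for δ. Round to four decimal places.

The stream is worth 43000δ + 63000δ² today, so 43000δ + 63000δ² = 83574.80.
Rearranged: 63000δ² + 43000δ − 83574.80 = 0.
By the quadratic formula (taking the positive root), δ = (−43000 + √22909849600.00) / 126000 ≈ 0.8600.

δ ≈ 0.8600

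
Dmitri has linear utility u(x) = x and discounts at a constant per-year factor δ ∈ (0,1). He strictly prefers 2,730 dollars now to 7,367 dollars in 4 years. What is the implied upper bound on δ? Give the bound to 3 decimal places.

δ < 0.780

The preference means 2730 > δ^4·7367.
So δ^4 < 2730/7367 = 0.37057; taking the 4th root of both positive sides preserves the inequality.
δ < 0.37057^(1/4) = 0.780.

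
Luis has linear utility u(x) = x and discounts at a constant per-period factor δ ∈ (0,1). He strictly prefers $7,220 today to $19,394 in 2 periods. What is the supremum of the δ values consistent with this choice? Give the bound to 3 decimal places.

The preference means 7220 > δ^2·19394.
So δ^2 < 7220/19394 = 0.37228; taking the square root of both positive sides preserves the inequality.
δ < 0.37228^(1/2) = 0.610.

δ < 0.610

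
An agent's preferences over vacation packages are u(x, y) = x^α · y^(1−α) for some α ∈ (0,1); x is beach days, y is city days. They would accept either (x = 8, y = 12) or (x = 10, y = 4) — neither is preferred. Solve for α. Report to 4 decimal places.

Set the two utilities equal: 8^α·12^(1−α) = 10^α·4^(1−α).
Rearrange to (8/10)^α = (4/12)^(1−α) and take logs: α·-0.2231436 = (1−α)·-1.0986123.
Thus α·(-1.3217559) = -1.0986123, so α = -1.0986123/-1.3217559 ≈ 0.8312.

α ≈ 0.8312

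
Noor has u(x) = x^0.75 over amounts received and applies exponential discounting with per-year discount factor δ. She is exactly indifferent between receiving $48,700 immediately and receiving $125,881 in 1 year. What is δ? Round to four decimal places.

Equating discounted utilities: u(48700) = δ·u(125881) ⇒ δ = u(48700)/u(125881).
With u(x) = x^0.75: δ = 48700^0.75/125881^0.75 = (48700/125881)^0.75 = 0.49054.

δ ≈ 0.4905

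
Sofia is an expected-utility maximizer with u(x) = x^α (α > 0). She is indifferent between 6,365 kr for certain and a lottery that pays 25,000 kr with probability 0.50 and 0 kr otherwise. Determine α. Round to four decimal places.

α ≈ 0.5067

The lottery's expected utility is 0.50·u(25000) + 0.50·u(0) = 0.50·25000^α (since u(0) = 0 for α > 0).
Setting u(6365) equal to that: 6365^α = 0.50·25000^α ⇒ (6365/25000)^α = 0.50.
Taking logs: α·ln(6365/25000) = ln(0.50), so α = -0.6931472 / -1.3680616 ≈ 0.5067.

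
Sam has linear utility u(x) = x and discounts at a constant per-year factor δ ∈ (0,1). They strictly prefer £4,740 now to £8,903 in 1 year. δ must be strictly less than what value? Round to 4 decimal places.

Comparing present values: 4740 > δ·8903.
Dividing through by 8903 gives δ < 0.53240.

δ < 0.5324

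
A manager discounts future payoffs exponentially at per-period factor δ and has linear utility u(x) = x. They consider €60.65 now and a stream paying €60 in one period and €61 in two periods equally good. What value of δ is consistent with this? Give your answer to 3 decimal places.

The stream is worth 60δ + 61δ² today, so 60δ + 61δ² = 60.65.
Rearranged: 61δ² + 60δ − 60.65 = 0.
δ = (−60 + √(60² + 4·61·60.65)) / (2·61) = (−60 + √18398.60) / 122 ≈ 0.620.

δ ≈ 0.620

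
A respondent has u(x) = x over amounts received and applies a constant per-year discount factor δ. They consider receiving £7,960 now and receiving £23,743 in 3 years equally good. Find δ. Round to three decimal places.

Equating discounted utilities: u(7960) = δ^3·u(23743) ⇒ δ^3 = u(7960)/u(23743).
With u(x) = x: δ^3 = 7960/23743 = 0.33526.
So δ = 0.33526^(1/3) ≈ 0.695.

δ ≈ 0.695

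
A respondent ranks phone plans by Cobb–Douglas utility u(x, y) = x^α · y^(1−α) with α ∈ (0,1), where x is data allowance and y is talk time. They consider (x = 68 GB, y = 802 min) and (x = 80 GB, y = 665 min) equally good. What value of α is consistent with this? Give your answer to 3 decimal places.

α ≈ 0.535

Set the two utilities equal: 68^α·802^(1−α) = 80^α·665^(1−α).
(68/80)^α = (665/802)^(1−α); take logs: α·ln(68/80) = (1−α)·ln(665/802), i.e. α·-0.162519 = (1−α)·-0.187322.
Thus α·(-0.349841) = -0.187322, so α = -0.187322/-0.349841 ≈ 0.535.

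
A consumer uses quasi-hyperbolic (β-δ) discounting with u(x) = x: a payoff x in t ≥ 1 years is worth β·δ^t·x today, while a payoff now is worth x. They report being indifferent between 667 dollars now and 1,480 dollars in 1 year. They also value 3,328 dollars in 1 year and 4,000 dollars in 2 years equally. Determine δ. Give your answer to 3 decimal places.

δ ≈ 0.832

The second indifference involves only future payoffs, so β cancels: β·δ^1·3328 = β·δ^2·4000, giving δ = 3328/4000 = 0.83200.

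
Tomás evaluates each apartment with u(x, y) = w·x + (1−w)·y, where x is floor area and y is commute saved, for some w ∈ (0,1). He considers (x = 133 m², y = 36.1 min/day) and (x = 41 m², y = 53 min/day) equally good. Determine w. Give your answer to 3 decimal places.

Equating utilities: w·133 + (1−w)·36.1 = w·41 + (1−w)·53.
w·(133−41) = (1−w)·(53−36.1), i.e. w·92 = (1−w)·16.9.
The marginal rate of substitution is 16.9/92, so w = 16.9/(92+16.9) = 0.155.

w = 0.155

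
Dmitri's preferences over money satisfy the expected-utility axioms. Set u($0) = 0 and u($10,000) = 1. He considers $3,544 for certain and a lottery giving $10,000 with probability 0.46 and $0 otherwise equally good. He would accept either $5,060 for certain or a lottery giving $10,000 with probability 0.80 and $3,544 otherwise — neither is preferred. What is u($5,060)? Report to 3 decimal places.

The first gamble pins u($3,544): it must equal 0.46·1 + 0.54·0 = 0.46.
The second indifference gives u($5,060) = 0.80·u($10,000) + 0.20·u($3,544) = 0.80·1.00 + 0.20·0.46 = 0.8920.

0.892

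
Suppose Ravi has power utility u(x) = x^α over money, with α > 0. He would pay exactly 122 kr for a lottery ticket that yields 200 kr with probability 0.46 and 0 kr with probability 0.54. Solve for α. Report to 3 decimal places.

Since u(0) = 0, the lottery's EU is 0.46·200^α.
Setting u(122) equal to that: 122^α = 0.46·200^α ⇒ (122/200)^α = 0.46.
Taking logs: α·ln(122/200) = ln(0.46), so α = -0.776529 / -0.494296 ≈ 1.571.

α ≈ 1.571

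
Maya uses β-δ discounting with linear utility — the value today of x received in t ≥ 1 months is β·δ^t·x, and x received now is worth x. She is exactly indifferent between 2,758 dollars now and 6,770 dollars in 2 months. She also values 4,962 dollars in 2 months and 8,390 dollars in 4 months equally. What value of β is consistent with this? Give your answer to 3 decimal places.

From the later pair, β·δ^2·4962 = β·δ^4·8390; dividing through, δ^2 = 4962/8390 = 0.59142, so δ = 0.76904.
Now use the now-vs-future pair: 2758 = β·δ^2·6770 gives β = 2758/(0.59142·6770) ≈ 0.689.

β ≈ 0.689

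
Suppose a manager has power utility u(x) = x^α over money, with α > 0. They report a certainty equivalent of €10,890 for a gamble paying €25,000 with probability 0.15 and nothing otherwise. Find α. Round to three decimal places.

The lottery's expected utility is 0.15·u(25000) + 0.85·u(0) = 0.15·25000^α (since u(0) = 0 for α > 0).
Indifference: 10890^α = 0.15·25000^α, so (10890/25000)^α = 0.15.
α = ln(0.15) / ln(10890/25000) = -1.897120/-0.831031 ≈ 2.283.

α ≈ 2.283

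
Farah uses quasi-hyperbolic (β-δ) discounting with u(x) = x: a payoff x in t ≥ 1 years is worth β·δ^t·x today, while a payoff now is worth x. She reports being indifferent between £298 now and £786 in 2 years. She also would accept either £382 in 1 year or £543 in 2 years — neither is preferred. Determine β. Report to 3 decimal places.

β ≈ 0.766

Both payoffs in the second observation are in the future, so β drops out: δ^1·382 = δ^2·543 ⇒ δ = 382/543 = 0.70350.
Now use the now-vs-future pair: 298 = β·δ^2·786 gives β = 298/(0.49491·786) ≈ 0.766.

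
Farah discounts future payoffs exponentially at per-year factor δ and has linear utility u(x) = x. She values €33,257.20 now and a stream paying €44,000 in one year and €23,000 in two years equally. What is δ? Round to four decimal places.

δ ≈ 0.5800

Equating present values: 33257.20 = 44000δ + 23000δ².
So 23000δ² + 44000δ − 33257.20 = 0.
By the quadratic formula (taking the positive root), δ = (−44000 + √4995662400.00) / 46000 ≈ 0.5800.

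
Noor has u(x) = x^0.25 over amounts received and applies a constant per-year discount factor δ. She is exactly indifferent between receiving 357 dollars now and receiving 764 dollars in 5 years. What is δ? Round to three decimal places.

The payoff in 5 years is discounted by δ^5, so u(357) = δ^5·u(764) and δ^5 = u(357)/u(764).
With u(x) = x^0.25: δ^5 = 357^0.25/764^0.25 = (357/764)^0.25 = 0.82679.
Hence δ = (0.82679)^(1/5) = 0.96267.

δ ≈ 0.963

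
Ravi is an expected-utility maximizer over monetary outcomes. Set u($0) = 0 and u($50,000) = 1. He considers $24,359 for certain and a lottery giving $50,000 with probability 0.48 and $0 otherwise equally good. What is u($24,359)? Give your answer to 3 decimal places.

By the standard-gamble method, u($24,359) is just the indifference probability on the best outcome: 0.48.

0.480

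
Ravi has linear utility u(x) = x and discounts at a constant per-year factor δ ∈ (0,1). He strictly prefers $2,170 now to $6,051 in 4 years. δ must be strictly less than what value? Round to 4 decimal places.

Under u(x) = x this choice says 2170 > δ^4·6051.
So δ^4 < 2170/6051 = 0.35862; taking the 4th root of both positive sides preserves the inequality.
δ < (2170/6051)^(1/4) ≈ 0.7739.

δ < 0.7739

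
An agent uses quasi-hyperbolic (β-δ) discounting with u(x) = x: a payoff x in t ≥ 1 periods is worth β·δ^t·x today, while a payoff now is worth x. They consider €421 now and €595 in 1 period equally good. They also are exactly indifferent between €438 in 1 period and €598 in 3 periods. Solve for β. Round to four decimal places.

Both payoffs in the second observation are in the future, so β drops out: δ^1·438 = δ^3·598 ⇒ δ^2 = 438/598 = 0.73244, so δ = 0.85583.
Now use the now-vs-future pair: 421 = β·δ·595 gives β = 421/(0.85583·595) ≈ 0.8268.

β ≈ 0.8268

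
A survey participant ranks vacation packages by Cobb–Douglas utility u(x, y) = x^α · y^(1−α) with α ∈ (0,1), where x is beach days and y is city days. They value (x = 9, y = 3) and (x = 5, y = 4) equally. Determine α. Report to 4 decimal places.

The Cobb–Douglas utilities coincide, so 9^α·3^(1−α) = 5^α·4^(1−α).
Rearrange to (9/5)^α = (4/3)^(1−α) and take logs: α·0.5877867 = (1−α)·0.2876821.
So α/(1−α) = (0.2876821)/(0.5877867) = 0.4894328, and α = 0.4894328/1.4894328 ≈ 0.3286.

α ≈ 0.3286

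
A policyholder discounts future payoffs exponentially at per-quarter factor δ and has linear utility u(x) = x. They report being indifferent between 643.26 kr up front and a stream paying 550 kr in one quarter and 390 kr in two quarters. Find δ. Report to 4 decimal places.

δ ≈ 0.7600

Present value of the stream is 550·δ + 390·δ². Indifference gives 550δ + 390δ² = 643.26.
So 390δ² + 550δ − 643.26 = 0.
By the quadratic formula (taking the positive root), δ = (−550 + √1305985.60) / 780 ≈ 0.7600.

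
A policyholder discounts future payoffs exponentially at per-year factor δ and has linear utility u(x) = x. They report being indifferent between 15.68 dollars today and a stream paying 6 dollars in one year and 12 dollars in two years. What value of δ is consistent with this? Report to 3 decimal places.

The stream is worth 6δ + 12δ² today, so 6δ + 12δ² = 15.68.
So 12δ² + 6δ − 15.68 = 0.
By the quadratic formula (taking the positive root), δ = (−6 + √788.64) / 24 ≈ 0.920.

δ ≈ 0.920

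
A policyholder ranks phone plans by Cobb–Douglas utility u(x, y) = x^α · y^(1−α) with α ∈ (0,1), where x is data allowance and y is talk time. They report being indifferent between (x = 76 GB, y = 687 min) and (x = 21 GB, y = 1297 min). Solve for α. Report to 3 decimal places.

Set the two utilities equal: 76^α·687^(1−α) = 21^α·1297^(1−α).
(76/21)^α = (1297/687)^(1−α); take logs: α·ln(76/21) = (1−α)·ln(1297/687), i.e. α·1.286211 = (1−α)·0.635475.
With A = 1.286211 and B = 0.635475: α·A = (1−α)·B, so α = B/(A+B) = 0.635475/1.921686 ≈ 0.331.

α ≈ 0.331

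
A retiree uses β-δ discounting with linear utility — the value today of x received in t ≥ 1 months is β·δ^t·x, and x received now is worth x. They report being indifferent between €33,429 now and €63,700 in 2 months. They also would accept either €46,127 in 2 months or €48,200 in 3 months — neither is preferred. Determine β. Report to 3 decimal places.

β ≈ 0.573

From the later pair, β·δ^2·46127 = β·δ^3·48200; dividing through, δ = 46127/48200 = 0.95699.
The first indifference: 33429 = β·δ^2·63700, so β = 33429/(δ^2·63700) = 33429/(0.91583·63700) ≈ 0.573.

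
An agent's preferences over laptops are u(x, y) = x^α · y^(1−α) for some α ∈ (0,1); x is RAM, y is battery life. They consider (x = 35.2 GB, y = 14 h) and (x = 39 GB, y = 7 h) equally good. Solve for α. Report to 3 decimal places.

α ≈ 0.871

Set the two utilities equal: 35.2^α·14^(1−α) = 39^α·7^(1−α).
Rearrange to (35.2/39)^α = (7/14)^(1−α) and take logs: α·-0.102516 = (1−α)·-0.693147.
With A = -0.102516 and B = -0.693147: α·A = (1−α)·B, so α = B/(A+B) = -0.693147/-0.795663 ≈ 0.871.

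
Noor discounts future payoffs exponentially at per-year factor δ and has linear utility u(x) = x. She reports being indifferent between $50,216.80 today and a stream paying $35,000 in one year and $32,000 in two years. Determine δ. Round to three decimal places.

δ ≈ 0.820

Equating present values: 50216.80 = 35000δ + 32000δ².
Rearranged: 32000δ² + 35000δ − 50216.80 = 0.
δ = (−35000 + √(35000² + 4·32000·50216.80)) / (2·32000) = (−35000 + √7652750400.00) / 64000 ≈ 0.820.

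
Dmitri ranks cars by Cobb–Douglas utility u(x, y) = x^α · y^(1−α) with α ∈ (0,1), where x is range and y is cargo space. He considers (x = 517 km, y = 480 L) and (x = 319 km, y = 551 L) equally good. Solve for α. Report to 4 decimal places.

α ≈ 0.2222

Set the two utilities equal: 517^α·480^(1−α) = 319^α·551^(1−α).
Taking logs: α·ln 517 + (1−α)·ln 480 = α·ln 319 + (1−α)·ln 551, i.e. α·0.4828518 = (1−α)·0.1379487.
Thus α·(0.6208005) = 0.1379487, so α = 0.1379487/0.6208005 ≈ 0.2222.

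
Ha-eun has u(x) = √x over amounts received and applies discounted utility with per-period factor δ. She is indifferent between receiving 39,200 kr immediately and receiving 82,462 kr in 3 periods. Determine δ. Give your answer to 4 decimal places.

δ ≈ 0.8834

Indifference means u(39200) = δ^3 · u(82462), so δ^3 = u(39200)/u(82462).
With u(x) = √x: δ^3 = √39200/√82462 = √(39200/82462) = 0.68947.
Taking the cube root: δ = 0.68947^(1/3) ≈ 0.8834.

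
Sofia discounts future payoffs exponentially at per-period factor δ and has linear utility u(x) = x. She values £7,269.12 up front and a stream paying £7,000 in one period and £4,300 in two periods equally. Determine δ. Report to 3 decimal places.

δ ≈ 0.720

Equating present values: 7269.12 = 7000δ + 4300δ².
That is, 4300δ² + 7000δ − 7269.12 = 0, a quadratic in δ.
The positive root is δ = [−7000 + √(7000² + 4·4300·7269.12)] / (2·4300) = (−7000 + 13192.000)/8600 ≈ 0.720.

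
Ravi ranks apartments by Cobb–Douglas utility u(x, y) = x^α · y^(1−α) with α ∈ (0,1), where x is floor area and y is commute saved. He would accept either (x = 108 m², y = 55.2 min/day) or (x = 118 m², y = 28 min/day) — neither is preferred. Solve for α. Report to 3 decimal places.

α ≈ 0.885

Set the two utilities equal: 108^α·55.2^(1−α) = 118^α·28^(1−α).
Taking logs: α·ln 108 + (1−α)·ln 55.2 = α·ln 118 + (1−α)·ln 28, i.e. α·-0.088553 = (1−α)·-0.678758.
So α/(1−α) = (-0.678758)/(-0.088553) = 7.664992, and α = 7.664992/8.664992 ≈ 0.885.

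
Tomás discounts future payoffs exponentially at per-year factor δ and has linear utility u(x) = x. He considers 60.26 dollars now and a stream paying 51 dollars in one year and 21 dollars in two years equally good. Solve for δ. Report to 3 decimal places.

δ ≈ 0.870

The stream is worth 51δ + 21δ² today, so 51δ + 21δ² = 60.26.
So 21δ² + 51δ − 60.26 = 0.
The positive root is δ = [−51 + √(51² + 4·21·60.26)] / (2·21) = (−51 + 87.538)/42 ≈ 0.870.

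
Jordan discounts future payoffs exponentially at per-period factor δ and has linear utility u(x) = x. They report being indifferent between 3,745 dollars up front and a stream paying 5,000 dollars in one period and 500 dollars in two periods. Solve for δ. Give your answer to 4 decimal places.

δ ≈ 0.7000

Equating present values: 3745 = 5000δ + 500δ².
That is, 500δ² + 5000δ − 3745 = 0, a quadratic in δ.
The positive root is δ = [−5000 + √(5000² + 4·500·3745)] / (2·500) = (−5000 + 5700.000)/1000 ≈ 0.7000.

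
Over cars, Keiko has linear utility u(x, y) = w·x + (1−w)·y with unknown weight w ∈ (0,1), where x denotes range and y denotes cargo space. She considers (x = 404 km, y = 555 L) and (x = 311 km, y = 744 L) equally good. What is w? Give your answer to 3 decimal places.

w = 0.670

u(404,555) = u(311,744) means w·404 + (1−w)·555 = w·311 + (1−w)·744.
Collecting terms: w·93 = (1−w)·189.
Hence w = 189/(93+189) = 189/282 = 0.670.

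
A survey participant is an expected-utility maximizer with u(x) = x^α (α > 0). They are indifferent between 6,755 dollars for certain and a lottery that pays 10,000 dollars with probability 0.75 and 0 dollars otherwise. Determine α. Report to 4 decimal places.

The lottery's expected utility is 0.75·u(10000) + 0.25·u(0) = 0.75·10000^α (since u(0) = 0 for α > 0).
Indifference: 6755^α = 0.75·10000^α, so (6755/10000)^α = 0.75.
Taking logs: α·ln(6755/10000) = ln(0.75), so α = -0.2876821 / -0.3923021 ≈ 0.7333.

α ≈ 0.7333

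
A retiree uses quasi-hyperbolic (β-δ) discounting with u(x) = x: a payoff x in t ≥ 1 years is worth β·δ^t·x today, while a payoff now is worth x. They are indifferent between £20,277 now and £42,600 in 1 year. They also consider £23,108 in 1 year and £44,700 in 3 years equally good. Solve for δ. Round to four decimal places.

The second indifference involves only future payoffs, so β cancels: β·δ^1·23108 = β·δ^3·44700, giving δ^2 = 23108/44700 = 0.51696, so δ = 0.71900.

δ ≈ 0.7190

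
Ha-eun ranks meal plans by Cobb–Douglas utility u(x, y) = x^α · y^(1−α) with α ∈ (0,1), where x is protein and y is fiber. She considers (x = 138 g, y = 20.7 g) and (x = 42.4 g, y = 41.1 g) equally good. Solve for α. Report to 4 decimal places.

α ≈ 0.3676

Indifference: 138^α · 20.7^(1−α) = 42.4^α · 41.1^(1−α).
Rearrange to (138/42.4)^α = (41.1/20.7)^(1−α) and take logs: α·1.1801053 = (1−α)·0.6858744.
So α/(1−α) = (0.6858744)/(1.1801053) = 0.5811976, and α = 0.5811976/1.5811976 ≈ 0.3676.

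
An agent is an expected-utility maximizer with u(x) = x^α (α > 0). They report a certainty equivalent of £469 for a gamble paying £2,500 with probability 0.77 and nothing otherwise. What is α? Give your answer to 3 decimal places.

Since u(0) = 0, the lottery's EU is 0.77·2500^α.
Setting u(469) equal to that: 469^α = 0.77·2500^α ⇒ (469/2500)^α = 0.77.
Take logs: α = ln 0.77 / ln(469/2500) ≈ 0.15618.

α ≈ 0.156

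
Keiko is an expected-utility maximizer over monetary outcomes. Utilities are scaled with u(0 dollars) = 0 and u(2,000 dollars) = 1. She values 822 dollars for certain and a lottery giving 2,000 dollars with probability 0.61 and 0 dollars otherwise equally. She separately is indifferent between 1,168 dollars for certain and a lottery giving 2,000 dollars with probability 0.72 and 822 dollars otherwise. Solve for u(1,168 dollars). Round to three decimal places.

0.891

First, u(822 dollars) = 0.61·u(2,000 dollars) + 0.39·u(0 dollars) = 0.61.
Chaining: u(1,168 dollars) = 0.72·1.00 + 0.28·0.61 = 0.8908.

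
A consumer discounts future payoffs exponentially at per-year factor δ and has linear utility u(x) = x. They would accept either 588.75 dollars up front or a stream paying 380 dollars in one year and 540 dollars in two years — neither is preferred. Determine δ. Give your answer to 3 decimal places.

δ ≈ 0.750

The stream is worth 380δ + 540δ² today, so 380δ + 540δ² = 588.75.
So 540δ² + 380δ − 588.75 = 0.
The positive root is δ = [−380 + √(380² + 4·540·588.75)] / (2·540) = (−380 + 1190.000)/1080 ≈ 0.750.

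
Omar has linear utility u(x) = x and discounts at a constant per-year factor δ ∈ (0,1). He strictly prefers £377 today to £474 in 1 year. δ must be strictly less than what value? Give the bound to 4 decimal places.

The preference means 377 > δ·474.
Dividing through by 474 gives δ < 0.79536.

δ < 0.7954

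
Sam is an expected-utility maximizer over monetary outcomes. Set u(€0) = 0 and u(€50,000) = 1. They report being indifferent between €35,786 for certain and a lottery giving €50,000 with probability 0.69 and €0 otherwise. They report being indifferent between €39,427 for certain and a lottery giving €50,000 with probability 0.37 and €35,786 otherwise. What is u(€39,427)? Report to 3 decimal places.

First, u(€35,786) = 0.69·u(€50,000) + 0.31·u(€0) = 0.69.
Then u(€39,427) = 0.37·u(€50,000) + 0.63·u(€35,786) = 0.37·1.00 + 0.63·0.69 = 0.8047.

0.805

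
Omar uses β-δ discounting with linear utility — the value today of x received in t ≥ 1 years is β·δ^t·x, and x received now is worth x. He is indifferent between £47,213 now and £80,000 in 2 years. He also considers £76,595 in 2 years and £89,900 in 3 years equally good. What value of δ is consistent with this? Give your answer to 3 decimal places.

Both payoffs in the second observation are in the future, so β drops out: δ^2·76595 = δ^3·89900 ⇒ δ = 76595/89900 = 0.85200.

δ ≈ 0.852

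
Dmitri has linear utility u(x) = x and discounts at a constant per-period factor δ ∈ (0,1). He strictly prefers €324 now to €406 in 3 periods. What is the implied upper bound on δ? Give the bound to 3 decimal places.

δ < 0.928

Comparing present values: 324 > δ^3·406.
Hence δ^3 < 324/406 = 0.79803, and x ↦ x^(1/3) is increasing on (0,∞).
δ < (324/406)^(1/3) ≈ 0.928.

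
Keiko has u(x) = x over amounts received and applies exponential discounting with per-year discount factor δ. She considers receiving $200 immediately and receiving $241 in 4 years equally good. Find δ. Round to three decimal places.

δ ≈ 0.954

Equating discounted utilities: u(200) = δ^4·u(241) ⇒ δ^4 = u(200)/u(241).
With u(x) = x: δ^4 = 200/241 = 0.82988.
Hence δ = (0.82988)^(1/4) = 0.95445.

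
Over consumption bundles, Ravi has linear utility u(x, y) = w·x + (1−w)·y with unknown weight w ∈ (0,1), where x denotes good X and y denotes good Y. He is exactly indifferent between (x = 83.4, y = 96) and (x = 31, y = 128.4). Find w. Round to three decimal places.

w = 0.382

u(83.4,96) = u(31,128.4) means w·83.4 + (1−w)·96 = w·31 + (1−w)·128.4.
w·(83.4−31) = (1−w)·(128.4−96), i.e. w·52.4 = (1−w)·32.4.
Hence w = 32.4/(52.4+32.4) = 32.4/84.8 = 0.382.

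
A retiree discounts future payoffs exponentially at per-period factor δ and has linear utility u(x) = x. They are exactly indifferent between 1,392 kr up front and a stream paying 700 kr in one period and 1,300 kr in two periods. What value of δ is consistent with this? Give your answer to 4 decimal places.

Equating present values: 1392 = 700δ + 1300δ².
Rearranged: 1300δ² + 700δ − 1392 = 0.
The positive root is δ = [−700 + √(700² + 4·1300·1392)] / (2·1300) = (−700 + 2780.000)/2600 ≈ 0.8000.

δ ≈ 0.8000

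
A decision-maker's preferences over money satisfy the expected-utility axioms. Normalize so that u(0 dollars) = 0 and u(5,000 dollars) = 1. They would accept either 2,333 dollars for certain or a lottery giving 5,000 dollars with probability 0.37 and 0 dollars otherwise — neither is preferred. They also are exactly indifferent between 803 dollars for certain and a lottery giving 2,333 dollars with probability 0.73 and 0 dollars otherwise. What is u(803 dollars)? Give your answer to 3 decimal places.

0.270

First, u(2,333 dollars) = 0.37·u(5,000 dollars) + 0.63·u(0 dollars) = 0.37.
Then u(803 dollars) = 0.73·u(2,333 dollars) + 0.27·u(0 dollars) = 0.73·0.37 + 0.27·0.00 = 0.2701.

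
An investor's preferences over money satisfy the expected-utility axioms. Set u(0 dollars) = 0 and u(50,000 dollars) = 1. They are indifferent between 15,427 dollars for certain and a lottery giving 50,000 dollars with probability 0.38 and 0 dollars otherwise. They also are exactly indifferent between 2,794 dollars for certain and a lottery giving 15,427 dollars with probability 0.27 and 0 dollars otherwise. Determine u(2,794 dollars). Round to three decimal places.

The first gamble pins u(15,427 dollars): it must equal 0.38·1 + 0.62·0 = 0.38.
The second indifference gives u(2,794 dollars) = 0.27·u(15,427 dollars) + 0.73·u(0 dollars) = 0.27·0.38 + 0.73·0.00 = 0.1026.

0.103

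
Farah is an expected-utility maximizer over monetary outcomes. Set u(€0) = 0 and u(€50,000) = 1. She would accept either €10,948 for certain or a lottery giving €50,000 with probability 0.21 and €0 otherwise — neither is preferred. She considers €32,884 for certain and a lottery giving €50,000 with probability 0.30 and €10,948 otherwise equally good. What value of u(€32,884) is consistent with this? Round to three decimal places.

First, u(€10,948) = 0.21·u(€50,000) + 0.79·u(€0) = 0.21.
Then u(€32,884) = 0.30·u(€50,000) + 0.70·u(€10,948) = 0.30·1.00 + 0.70·0.21 = 0.4470.

0.447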